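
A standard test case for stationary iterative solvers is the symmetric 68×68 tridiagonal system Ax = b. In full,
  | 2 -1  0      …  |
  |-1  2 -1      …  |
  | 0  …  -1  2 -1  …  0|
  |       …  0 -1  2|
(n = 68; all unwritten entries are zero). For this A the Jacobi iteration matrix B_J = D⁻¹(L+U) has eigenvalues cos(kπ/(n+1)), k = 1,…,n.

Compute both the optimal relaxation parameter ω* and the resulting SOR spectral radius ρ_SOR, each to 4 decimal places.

ω* = 1.9129, ρ_SOR = 0.9129

ρ_J = max_k |cos(kπ/69)| = cos(π/69) = 0.9990
1 − cos²(π/69) = sin²(π/69) ⇒ √(1−ρ_J²) = sin(π/69) = 0.04551.
Then 2/(1+√(1−ρ_J²)) = 2/(1+0.04551); ω* = 2/1.04551 = 1.9129.
and ρ(B_{ω*}) = 1.9129 − 1 = 0.9129.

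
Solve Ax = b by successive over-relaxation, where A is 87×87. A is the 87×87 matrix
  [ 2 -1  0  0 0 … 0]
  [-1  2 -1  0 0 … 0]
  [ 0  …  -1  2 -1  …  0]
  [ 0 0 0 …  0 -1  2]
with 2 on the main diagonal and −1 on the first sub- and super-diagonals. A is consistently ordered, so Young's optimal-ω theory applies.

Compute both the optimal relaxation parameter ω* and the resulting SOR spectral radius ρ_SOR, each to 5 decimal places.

ω* = 1.93108, ρ_SOR = 0.93108

n=87: λ(B_J) = 1 − λ(A)/2 = cos(kπ/88); k=1 gives ρ_J = 0.99936.
root = sin(π/88) = 0.035692  (since 1−cos² = sin²).
So ω* = 2/1.035692 = 1.93108 (Young).
and ρ(B_{ω*}) = 1.93108 − 1 = 0.93108.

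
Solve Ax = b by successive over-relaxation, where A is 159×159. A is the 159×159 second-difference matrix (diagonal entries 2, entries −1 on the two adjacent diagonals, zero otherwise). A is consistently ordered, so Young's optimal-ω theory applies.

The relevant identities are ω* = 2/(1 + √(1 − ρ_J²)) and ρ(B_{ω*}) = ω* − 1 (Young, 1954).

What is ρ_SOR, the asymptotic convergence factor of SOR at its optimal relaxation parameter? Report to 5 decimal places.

ρ_SOR = 0.96149

[ρ_J] n=159: ρ(B_J) = cos(π/(n+1)) = cos(π/160) = 0.99981.
root = sin(π/160) = 0.019634  (since 1−cos² = sin²).
So ω* = 2/1.019634 = 1.96149 (Young).
ρ_SOR = ω* − 1 ≈ 0.96149.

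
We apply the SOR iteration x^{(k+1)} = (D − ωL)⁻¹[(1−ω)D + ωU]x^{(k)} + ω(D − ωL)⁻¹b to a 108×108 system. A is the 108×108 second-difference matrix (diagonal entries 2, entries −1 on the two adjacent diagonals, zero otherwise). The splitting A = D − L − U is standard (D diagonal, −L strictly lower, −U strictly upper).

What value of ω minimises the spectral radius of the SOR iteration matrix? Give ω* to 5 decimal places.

n=108: λ(B_J) = 1 − λ(A)/2 = cos(kπ/109); k=1 gives ρ_J = 0.99958.
√(1−ρ_J²) simplifies to sin(π/109) = 0.028818.
ω* = 2/(1+0.028818) = 1.94398
Hence ρ(B_{ω*}) = 1.94398 − 1 = 0.94398.

ω* = 1.94398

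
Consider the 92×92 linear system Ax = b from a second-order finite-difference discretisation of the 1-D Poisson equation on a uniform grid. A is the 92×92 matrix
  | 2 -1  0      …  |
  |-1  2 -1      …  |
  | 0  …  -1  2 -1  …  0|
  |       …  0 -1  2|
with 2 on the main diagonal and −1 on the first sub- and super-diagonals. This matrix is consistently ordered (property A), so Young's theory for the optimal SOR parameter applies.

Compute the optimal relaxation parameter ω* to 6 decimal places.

ω* = 1.934659

n=92: λ(B_J) = 1 − λ(A)/2 = cos(kπ/93); k=1 gives ρ_J = 0.999429.
√(1−ρ_J²) = |sin(π/93)| = 0.0337741
So ω* = 2/1.0337741 = 1.934659 (Young).
and ρ(B_{ω*}) = 1.934659 − 1 = 0.934659.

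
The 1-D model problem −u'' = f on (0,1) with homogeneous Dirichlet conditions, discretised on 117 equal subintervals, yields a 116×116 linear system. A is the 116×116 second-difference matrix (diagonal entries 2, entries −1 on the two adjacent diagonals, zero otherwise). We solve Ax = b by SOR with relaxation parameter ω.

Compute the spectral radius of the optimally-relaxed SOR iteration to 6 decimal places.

ρ_SOR = 0.947708

½·tridiag(1,0,1) at n=116: λ_k = cos(kπ/117); max |λ| at k=1 ⇒ ρ_J = cos(π/117) ≈ 0.999640.
√(1−ρ_J²) = |sin(π/117)| = 0.0268480
ω* = 2/(1 + 0.0268480) = 2/1.0268480 = 1.947708.
ρ_SOR = ω* − 1 = 1.947708 − 1 = 0.947708.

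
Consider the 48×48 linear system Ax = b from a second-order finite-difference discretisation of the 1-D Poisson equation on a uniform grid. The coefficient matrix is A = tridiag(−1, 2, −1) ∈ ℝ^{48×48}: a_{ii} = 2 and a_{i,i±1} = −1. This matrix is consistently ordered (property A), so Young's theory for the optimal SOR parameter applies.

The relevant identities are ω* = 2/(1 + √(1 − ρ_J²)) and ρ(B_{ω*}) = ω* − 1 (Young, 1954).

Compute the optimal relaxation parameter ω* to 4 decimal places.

ω* = 1.8796

[ρ_J] n=48: ρ(B_J) = cos(π/(n+1)) = cos(π/49) = 0.9979.
√(1 − cos²(π/49)) = sin(π/49) ≈ 0.06407.
So ω* = 2/1.06407 = 1.8796 (Young).
Hence ρ(B_{ω*}) = 1.8796 − 1 = 0.8796.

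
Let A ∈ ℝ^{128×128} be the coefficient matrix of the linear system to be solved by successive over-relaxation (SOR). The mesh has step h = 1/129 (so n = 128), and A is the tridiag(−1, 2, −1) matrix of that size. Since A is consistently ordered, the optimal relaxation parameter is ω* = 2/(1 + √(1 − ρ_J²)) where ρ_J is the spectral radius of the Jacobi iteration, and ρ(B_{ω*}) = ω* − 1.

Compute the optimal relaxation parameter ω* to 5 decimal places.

spectrum of D⁻¹(L+U) = {cos(kπ/129) : 1≤k≤128}; ρ_J = cos(π/129) = 0.99970.
√(1 − cos²(π/129)) = sin(π/129) ≈ 0.024351.
ω* = 2/(1 + 0.024351) = 2/1.024351 = 1.95246.
ρ_SOR = ω* − 1 ≈ 0.95246.

ω* = 1.95246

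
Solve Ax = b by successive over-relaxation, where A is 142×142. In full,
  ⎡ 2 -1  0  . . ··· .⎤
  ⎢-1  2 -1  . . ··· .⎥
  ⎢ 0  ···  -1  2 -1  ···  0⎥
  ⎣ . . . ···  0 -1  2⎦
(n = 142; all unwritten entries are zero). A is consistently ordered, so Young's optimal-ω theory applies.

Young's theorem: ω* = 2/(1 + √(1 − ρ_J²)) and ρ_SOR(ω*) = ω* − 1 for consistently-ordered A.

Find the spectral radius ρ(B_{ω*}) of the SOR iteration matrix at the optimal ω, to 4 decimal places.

ρ_J = max_k |cos(kπ/143)| = cos(π/143) = 0.9998
1 − cos²(π/143) = sin²(π/143) ⇒ √(1−ρ_J²) = sin(π/143) = 0.02197.
[ω*] 2 ÷ (1 + 0.02197) = 2 ÷ 1.02197 = 1.9570.
ρ_SOR = ω* − 1 = 1.9570 − 1 = 0.9570.

ρ_SOR = 0.9570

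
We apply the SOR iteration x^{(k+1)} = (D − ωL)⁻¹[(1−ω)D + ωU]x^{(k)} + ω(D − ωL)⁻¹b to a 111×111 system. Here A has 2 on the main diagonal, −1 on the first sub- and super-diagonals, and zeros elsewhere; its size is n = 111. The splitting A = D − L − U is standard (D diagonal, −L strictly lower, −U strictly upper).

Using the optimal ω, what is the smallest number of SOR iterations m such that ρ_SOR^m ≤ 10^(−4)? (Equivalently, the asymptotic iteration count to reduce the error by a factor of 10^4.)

[ρ_J] n=111: ρ(B_J) = cos(π/(n+1)) = cos(π/112) = 0.9996066.
√(1 − cos²(π/112)) = sin(π/112) ≈ 0.0280463.
Then 2/(1+√(1−ρ_J²)) = 2/(1+0.0280463); ω* = 2/1.0280463 = 1.9454377.
[ρ_SOR] ω* − 1 = 0.9454377.
(0.9454377)^m ≤ 10^{−4}  ⇒  m·ln(0.9454377) ≤ −4·ln10  ⇒  m ≥ 164.156  ⇒  m = 165

m = 165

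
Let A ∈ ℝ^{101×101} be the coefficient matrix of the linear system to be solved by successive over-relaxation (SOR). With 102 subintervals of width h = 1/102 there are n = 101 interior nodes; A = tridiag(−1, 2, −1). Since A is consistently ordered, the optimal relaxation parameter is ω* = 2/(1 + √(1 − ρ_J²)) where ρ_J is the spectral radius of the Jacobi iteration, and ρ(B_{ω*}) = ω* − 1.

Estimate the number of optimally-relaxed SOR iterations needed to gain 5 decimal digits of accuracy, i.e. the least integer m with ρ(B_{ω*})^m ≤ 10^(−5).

spectrum of D⁻¹(L+U) = {cos(kπ/102) : 1≤k≤101}; ρ_J = cos(π/102) = 0.9995257.
√(1 − cos²(π/102)) = sin(π/102) ≈ 0.0307951.
ω* = 2/(1 + 0.0307951) = 2/1.0307951 = 1.9402498.
ρ(B_{ω*}) = ω*−1 = 0.9402498
Need (0.9402498)^m ≤ 10^(−5): m ≥ 5·ln10/|ln 0.9402498| = 11.5129/0.0616097 = 186.868 ⇒ m = 187.

m = 187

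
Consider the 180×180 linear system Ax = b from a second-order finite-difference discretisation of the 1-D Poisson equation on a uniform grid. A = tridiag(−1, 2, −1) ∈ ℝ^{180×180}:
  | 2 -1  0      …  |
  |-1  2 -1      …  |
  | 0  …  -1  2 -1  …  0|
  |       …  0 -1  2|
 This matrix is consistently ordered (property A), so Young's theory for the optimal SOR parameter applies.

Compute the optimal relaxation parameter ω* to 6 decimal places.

ω* = 1.965880

B_J for the 180×180 system has eigenvalues cos(kπ/181); ρ_J = cos(π/181) = 0.999849.
√(1−ρ_J²) simplifies to sin(π/181) = 0.0173560.
[ω*] 2 ÷ (1 + 0.0173560) = 2 ÷ 1.0173560 = 1.965880.
ρ(B_{ω*}) = ω*−1 = 0.965880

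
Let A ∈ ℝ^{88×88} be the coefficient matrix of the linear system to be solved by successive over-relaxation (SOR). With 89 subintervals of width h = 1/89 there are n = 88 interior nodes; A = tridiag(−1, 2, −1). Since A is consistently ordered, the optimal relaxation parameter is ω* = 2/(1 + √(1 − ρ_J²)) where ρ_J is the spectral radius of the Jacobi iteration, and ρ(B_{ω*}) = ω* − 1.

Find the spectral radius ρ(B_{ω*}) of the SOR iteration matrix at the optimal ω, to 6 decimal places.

n=88: λ(B_J) = 1 − λ(A)/2 = cos(kπ/89); k=1 gives ρ_J = 0.999377.
√(1−ρ_J²) = |sin(π/89)| = 0.0352915
Young: ω* = 2/(1+√(1−ρ_J²)) = 2/(1+0.0352915) = 2/1.0352915 = 1.931823.
At ω = 1.931823 every |λ(B_ω)| = ω−1, so ρ_SOR = 0.931823.

ρ_SOR = 0.931823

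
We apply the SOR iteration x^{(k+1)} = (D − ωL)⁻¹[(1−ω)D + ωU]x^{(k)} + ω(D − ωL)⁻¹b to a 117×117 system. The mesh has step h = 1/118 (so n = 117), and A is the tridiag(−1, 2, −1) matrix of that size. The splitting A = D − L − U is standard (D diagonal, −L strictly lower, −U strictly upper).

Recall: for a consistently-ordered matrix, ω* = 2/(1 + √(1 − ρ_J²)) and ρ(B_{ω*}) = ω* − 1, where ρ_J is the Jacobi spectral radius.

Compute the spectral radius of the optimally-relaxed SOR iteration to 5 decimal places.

B_J for the 117×117 system has eigenvalues cos(kπ/118); ρ_J = cos(π/118) = 0.99965.
√(1−ρ_J²) = |sin(π/118)| = 0.026621
Young: ω* = 2/(1+√(1−ρ_J²)) = 2/(1+0.026621) = 2/1.026621 = 1.94814.
ρ_SOR = ω* − 1 = 1.94814 − 1 = 0.94814.

ρ_SOR = 0.94814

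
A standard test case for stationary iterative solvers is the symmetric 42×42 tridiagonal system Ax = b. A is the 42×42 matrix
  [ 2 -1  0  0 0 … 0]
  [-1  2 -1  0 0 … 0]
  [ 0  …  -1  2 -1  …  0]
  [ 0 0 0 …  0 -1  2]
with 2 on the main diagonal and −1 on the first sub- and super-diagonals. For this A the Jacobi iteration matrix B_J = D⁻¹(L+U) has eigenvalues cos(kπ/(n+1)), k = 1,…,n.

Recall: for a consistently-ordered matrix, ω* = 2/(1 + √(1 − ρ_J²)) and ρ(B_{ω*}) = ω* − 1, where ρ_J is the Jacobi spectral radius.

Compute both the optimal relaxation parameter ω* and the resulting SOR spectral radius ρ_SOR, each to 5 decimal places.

ω* = 1.86394, ρ_SOR = 0.86394

spectrum of D⁻¹(L+U) = {cos(kπ/43) : 1≤k≤42}; ρ_J = cos(π/43) = 0.99733.
1 − cos²(π/43) = sin²(π/43) ⇒ √(1−ρ_J²) = sin(π/43) = 0.072995.
ω* = 2/(1 + 0.072995) = 2/1.072995 = 1.86394.
[ρ_SOR] ω* − 1 = 0.86394.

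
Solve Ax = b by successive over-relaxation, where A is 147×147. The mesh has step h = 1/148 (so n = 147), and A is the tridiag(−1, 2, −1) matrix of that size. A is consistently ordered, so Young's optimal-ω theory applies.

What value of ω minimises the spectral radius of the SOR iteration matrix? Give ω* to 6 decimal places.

With n=147, ρ(Jacobi) = cos(π/148) = 0.999775.
√(1−ρ_J²) = |sin(π/148)| = 0.0212254
ω* = 2 / (1 + 0.0212254) = 2 / 1.0212254 ≈ 1.958432.
and ρ(B_{ω*}) = 1.958432 − 1 = 0.958432.

ω* = 1.958432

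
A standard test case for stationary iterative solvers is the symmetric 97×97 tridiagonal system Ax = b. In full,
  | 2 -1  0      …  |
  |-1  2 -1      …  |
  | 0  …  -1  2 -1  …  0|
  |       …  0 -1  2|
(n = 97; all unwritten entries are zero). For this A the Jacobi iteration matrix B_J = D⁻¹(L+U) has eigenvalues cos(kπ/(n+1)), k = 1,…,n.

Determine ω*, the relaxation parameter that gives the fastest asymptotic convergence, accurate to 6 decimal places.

ω* = 1.937888

B_J for the 97×97 system has eigenvalues cos(kπ/98); ρ_J = cos(π/98) = 0.999486.
root = sin(π/98) = 0.0320516  (since 1−cos² = sin²).
ω* = 2 / (1 + 0.0320516) = 2 / 1.0320516 ≈ 1.937888.
ρ(B_{ω*}) = ω*−1 = 0.937888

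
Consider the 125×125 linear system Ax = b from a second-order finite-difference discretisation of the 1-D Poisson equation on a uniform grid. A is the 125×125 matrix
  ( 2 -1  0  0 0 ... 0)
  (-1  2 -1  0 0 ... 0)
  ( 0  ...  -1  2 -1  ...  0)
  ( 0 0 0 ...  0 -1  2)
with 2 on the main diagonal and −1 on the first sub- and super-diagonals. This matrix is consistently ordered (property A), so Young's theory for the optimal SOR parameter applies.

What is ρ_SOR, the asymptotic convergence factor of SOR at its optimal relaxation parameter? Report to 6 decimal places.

spectrum of D⁻¹(L+U) = {cos(kπ/126) : 1≤k≤125}; ρ_J = cos(π/126) = 0.999689.
√(1−ρ_J²) = |sin(π/126)| = 0.0249307
Then 2/(1+√(1−ρ_J²)) = 2/(1+0.0249307); ω* = 2/1.0249307 = 1.951351.
ρ_SOR = ω* − 1 = 1.951351 − 1 = 0.951351.

ρ_SOR = 0.951351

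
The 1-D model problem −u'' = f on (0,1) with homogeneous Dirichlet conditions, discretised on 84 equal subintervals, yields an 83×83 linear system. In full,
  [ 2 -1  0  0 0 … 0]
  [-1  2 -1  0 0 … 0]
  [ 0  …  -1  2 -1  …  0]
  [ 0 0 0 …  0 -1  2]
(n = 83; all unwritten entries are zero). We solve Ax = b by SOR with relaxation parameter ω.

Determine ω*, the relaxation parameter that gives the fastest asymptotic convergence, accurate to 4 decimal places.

n=83: λ(B_J) = 1 − λ(A)/2 = cos(kπ/84); k=1 gives ρ_J = 0.9993.
√(1−ρ_J²) = |sin(π/84)| = 0.03739
ω* = 2 / (1 + 0.03739) = 2 / 1.03739 ≈ 1.9279.
ρ(B_{ω*}) = ω*−1 = 0.9279

ω* = 1.9279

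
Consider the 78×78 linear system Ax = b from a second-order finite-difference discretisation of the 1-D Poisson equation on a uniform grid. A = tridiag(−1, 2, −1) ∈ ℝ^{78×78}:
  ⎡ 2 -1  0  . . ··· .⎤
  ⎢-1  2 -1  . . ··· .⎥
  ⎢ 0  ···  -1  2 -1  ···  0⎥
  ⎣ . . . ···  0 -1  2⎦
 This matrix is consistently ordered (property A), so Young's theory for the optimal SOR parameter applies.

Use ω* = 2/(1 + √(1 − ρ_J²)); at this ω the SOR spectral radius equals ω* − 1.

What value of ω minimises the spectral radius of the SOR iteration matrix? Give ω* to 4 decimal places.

ρ_J = max_k |cos(kπ/79)| = cos(π/79) = 0.9992
√(1 − cos²(π/79)) = sin(π/79) ≈ 0.03976.
Then 2/(1+√(1−ρ_J²)) = 2/(1+0.03976); ω* = 2/1.03976 = 1.9235.
[ρ_SOR] ω* − 1 = 0.9235.

ω* = 1.9235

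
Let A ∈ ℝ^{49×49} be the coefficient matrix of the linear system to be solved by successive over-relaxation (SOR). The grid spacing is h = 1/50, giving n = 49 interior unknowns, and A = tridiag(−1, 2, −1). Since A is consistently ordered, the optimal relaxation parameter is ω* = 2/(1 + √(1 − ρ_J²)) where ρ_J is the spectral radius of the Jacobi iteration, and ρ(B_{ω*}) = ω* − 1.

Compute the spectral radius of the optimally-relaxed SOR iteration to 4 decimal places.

½·tridiag(1,0,1) at n=49: λ_k = cos(kπ/50); max |λ| at k=1 ⇒ ρ_J = cos(π/50) ≈ 0.9980.
√(1−ρ_J²) simplifies to sin(π/50) = 0.06279.
So ω* = 2/1.06279 = 1.8818 (Young).
ρ_SOR = ω* − 1 = 1.8818 − 1 = 0.8818.

ρ_SOR = 0.8818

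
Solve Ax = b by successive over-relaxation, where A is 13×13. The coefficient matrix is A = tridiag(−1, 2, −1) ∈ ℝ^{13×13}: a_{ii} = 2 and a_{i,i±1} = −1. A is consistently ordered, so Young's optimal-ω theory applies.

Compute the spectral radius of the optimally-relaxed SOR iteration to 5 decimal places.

ρ_SOR = 0.63596

spectrum of D⁻¹(L+U) = {cos(kπ/14) : 1≤k≤13}; ρ_J = cos(π/14) = 0.97493.
1 − cos²(π/14) = sin²(π/14) ⇒ √(1−ρ_J²) = sin(π/14) = 0.222521.
ω* = 2 / (1 + 0.222521) = 2 / 1.222521 ≈ 1.63596.
ρ(B_{ω*}) = ω*−1 = 0.63596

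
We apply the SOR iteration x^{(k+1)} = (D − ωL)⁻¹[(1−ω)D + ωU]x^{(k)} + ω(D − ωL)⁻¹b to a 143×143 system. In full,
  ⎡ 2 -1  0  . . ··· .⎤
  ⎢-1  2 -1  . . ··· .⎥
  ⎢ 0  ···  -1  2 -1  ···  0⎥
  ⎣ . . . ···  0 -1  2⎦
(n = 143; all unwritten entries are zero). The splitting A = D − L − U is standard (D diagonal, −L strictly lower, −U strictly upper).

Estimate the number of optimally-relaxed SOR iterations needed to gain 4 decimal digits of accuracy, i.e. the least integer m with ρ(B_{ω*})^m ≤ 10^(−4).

m = 212

ρ_J = max_k |cos(kπ/144)| = cos(π/144) = 0.9997620
1 − cos²(π/144) = sin²(π/144) ⇒ √(1−ρ_J²) = sin(π/144) = 0.0218149.
ω* = 2/(1+0.0218149) = 1.9573017
and ρ(B_{ω*}) = 1.9573017 − 1 = 0.9573017.
m ≥ 4·ln10 / (−ln 0.9573017) = 211.069; smallest integer m = 212.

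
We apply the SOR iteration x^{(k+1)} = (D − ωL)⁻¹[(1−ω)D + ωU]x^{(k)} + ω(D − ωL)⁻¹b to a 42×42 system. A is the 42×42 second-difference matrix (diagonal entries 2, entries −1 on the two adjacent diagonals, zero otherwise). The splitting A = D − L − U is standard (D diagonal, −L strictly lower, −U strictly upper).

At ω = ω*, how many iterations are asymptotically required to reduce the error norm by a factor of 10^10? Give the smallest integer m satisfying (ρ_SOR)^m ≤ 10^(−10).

m = 158

n=42: λ(B_J) = 1 − λ(A)/2 = cos(kπ/43); k=1 gives ρ_J = 0.9973323.
1 − cos²(π/43) = sin²(π/43) ⇒ √(1−ρ_J²) = sin(π/43) = 0.0729953.
Then 2/(1+√(1−ρ_J²)) = 2/(1+0.0729953); ω* = 2/1.0729953 = 1.8639411.
Hence ρ(B_{ω*}) = 1.8639411 − 1 = 0.8639411.
ρ_SOR^m ≤ 10^(−10) ⇔ m ≥ 10·ln10/(−ln 0.8639411) = 23.0259/0.146251 = 157.441; m = ⌈157.441⌉ = 158.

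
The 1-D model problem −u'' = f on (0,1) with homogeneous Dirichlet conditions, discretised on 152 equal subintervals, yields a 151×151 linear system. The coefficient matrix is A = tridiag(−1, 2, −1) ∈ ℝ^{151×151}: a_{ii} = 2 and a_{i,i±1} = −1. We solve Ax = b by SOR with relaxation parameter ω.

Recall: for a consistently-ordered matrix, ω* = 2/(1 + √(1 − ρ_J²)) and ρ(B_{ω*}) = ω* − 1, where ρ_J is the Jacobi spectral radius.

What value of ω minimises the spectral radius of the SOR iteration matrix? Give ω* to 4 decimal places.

ω* = 1.9595

With n=151, ρ(Jacobi) = cos(π/152) = 0.9998.
1 − cos²(π/152) = sin²(π/152) ⇒ √(1−ρ_J²) = sin(π/152) = 0.02067.
ω* = 2/(1+0.02067) = 1.9595
ρ(B_{ω*}) = ω*−1 = 0.9595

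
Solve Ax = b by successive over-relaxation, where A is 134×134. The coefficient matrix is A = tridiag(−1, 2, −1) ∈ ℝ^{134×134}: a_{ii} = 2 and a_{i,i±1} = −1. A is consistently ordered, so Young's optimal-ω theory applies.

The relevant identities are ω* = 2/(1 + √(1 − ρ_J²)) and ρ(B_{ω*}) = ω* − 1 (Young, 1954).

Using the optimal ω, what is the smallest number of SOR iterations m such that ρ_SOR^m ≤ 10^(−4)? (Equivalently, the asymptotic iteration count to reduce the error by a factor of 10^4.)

m = 198

½·tridiag(1,0,1) at n=134: λ_k = cos(kπ/135); max |λ| at k=1 ⇒ ρ_J = cos(π/135) ≈ 0.9997292.
root = sin(π/135) = 0.0232690  (since 1−cos² = sin²).
ω* = 2/(1+0.0232690) = 1.9545203
Hence ρ(B_{ω*}) = 1.9545203 − 1 = 0.9545203.
For 4 digits: m = 4·ln10 / (−ln 0.9545203) = 9.21034/0.0465464 = 197.874; round up → m = 198.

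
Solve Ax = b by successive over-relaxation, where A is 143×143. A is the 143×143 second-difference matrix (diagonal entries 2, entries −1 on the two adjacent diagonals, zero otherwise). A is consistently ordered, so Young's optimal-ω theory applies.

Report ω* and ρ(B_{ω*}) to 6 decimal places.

ρ_J = max_k |cos(kπ/144)| = cos(π/144) = 0.999762
1 − cos²(π/144) = sin²(π/144) ⇒ √(1−ρ_J²) = sin(π/144) = 0.0218149.
So ω* = 2/1.0218149 = 1.957302 (Young).
ρ_SOR = ω* − 1 ≈ 0.957302.

ω* = 1.957302, ρ_SOR = 0.957302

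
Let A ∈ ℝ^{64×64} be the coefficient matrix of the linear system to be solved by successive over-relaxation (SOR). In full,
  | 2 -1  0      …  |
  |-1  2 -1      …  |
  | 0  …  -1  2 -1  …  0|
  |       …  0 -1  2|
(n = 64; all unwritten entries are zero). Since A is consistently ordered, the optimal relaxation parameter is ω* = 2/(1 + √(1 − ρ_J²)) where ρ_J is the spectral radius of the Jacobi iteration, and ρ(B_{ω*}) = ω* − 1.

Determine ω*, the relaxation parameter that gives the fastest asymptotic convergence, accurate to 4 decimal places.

ρ_J = max_k |cos(kπ/65)| = cos(π/65) = 0.9988
√(1−ρ_J²) = |sin(π/65)| = 0.04831
Then 2/(1+√(1−ρ_J²)) = 2/(1+0.04831); ω* = 2/1.04831 = 1.9078.
ρ_SOR = ω* − 1 ≈ 0.9078.

ω* = 1.9078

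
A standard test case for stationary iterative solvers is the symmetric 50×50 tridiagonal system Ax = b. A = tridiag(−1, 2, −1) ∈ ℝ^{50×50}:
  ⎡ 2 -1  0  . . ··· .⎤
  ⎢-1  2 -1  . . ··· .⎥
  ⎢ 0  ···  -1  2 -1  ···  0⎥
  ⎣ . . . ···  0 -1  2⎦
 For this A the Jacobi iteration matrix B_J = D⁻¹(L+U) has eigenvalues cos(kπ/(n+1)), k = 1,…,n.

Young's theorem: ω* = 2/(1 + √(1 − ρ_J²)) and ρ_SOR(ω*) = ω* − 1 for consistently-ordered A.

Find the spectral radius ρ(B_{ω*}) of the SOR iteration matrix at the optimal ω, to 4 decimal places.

[ρ_J] n=50: ρ(B_J) = cos(π/(n+1)) = cos(π/51) = 0.9981.
√(1−ρ_J²) simplifies to sin(π/51) = 0.06156.
Then 2/(1+√(1−ρ_J²)) = 2/(1+0.06156); ω* = 2/1.06156 = 1.8840.
ρ_SOR = ω* − 1 = 1.8840 − 1 = 0.8840.

ρ_SOR = 0.8840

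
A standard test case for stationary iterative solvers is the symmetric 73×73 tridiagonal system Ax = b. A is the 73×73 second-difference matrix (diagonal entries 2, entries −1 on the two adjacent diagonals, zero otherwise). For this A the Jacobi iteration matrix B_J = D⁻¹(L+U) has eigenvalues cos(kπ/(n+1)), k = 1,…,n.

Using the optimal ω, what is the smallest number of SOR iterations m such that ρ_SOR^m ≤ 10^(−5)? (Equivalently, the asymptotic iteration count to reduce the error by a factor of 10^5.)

spectrum of D⁻¹(L+U) = {cos(kπ/74) : 1≤k≤73}; ρ_J = cos(π/74) = 0.9990990.
√(1−ρ_J²) = |sin(π/74)| = 0.0424412
ω* = 2 / (1 + 0.0424412) = 2 / 1.0424412 ≈ 1.9185734.
ρ(B_{ω*}) = ω*−1 = 0.9185734
5·ln10 = 11.5129; −ln(0.9185734) = 0.0849335; m = ⌈11.5129/0.0849335⌉ = ⌈135.552⌉ = 136.

m = 136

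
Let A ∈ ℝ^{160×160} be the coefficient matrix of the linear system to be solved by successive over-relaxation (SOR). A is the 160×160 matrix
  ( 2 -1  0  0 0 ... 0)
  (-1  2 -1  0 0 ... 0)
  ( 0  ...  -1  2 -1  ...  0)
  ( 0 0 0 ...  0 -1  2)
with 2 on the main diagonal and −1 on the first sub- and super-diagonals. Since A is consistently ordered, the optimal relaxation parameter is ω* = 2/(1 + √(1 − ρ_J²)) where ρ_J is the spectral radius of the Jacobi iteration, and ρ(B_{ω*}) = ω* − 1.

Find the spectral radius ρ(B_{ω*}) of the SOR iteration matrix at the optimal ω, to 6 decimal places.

ρ_SOR = 0.961723

B_J for the 160×160 system has eigenvalues cos(kπ/161); ρ_J = cos(π/161) = 0.999810.
√(1 − cos²(π/161)) = sin(π/161) ≈ 0.0195118.
ω* = 2 / (1 + 0.0195118) = 2 / 1.0195118 ≈ 1.961723.
At ω = 1.961723 every |λ(B_ω)| = ω−1, so ρ_SOR = 0.961723.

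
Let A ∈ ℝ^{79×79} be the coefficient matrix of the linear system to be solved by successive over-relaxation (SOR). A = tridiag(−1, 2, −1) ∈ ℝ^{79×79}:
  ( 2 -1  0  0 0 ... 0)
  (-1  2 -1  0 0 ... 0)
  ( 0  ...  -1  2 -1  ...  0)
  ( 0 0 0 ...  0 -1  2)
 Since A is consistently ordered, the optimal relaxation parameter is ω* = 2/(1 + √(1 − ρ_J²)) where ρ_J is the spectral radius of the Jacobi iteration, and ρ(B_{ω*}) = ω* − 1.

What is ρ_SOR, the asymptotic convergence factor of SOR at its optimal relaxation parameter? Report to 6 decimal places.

ρ_SOR = 0.924447

ρ_J = max_k |cos(kπ/80)| = cos(π/80) = 0.999229
√(1−ρ_J²) simplifies to sin(π/80) = 0.0392598.
ω* = 2/(1+0.0392598) = 1.924447
ρ_SOR = ω* − 1 = 1.924447 − 1 = 0.924447.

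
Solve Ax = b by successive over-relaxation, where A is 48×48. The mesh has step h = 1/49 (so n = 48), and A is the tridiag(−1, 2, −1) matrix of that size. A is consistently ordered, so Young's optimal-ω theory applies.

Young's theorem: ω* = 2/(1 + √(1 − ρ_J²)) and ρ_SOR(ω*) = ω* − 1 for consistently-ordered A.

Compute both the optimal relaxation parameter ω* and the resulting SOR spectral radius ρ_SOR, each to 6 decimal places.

ω* = 1.879575, ρ_SOR = 0.879575

B_J for the 48×48 system has eigenvalues cos(kπ/49); ρ_J = cos(π/49) = 0.997945.
√(1−ρ_J²) simplifies to sin(π/49) = 0.0640702.
[ω*] 2 ÷ (1 + 0.0640702) = 2 ÷ 1.0640702 = 1.879575.
ρ_SOR = ω* − 1 = 1.879575 − 1 = 0.879575.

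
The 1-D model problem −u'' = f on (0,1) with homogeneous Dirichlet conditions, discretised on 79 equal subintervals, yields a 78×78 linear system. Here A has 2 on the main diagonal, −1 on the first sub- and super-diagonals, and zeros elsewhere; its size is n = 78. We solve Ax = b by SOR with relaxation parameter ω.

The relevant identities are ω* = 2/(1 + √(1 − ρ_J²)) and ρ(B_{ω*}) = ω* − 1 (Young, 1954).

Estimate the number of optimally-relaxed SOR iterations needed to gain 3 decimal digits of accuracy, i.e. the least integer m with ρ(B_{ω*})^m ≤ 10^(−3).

B_J for the 78×78 system has eigenvalues cos(kπ/79); ρ_J = cos(π/79) = 0.9992094.
1 − cos²(π/79) = sin²(π/79) ⇒ √(1−ρ_J²) = sin(π/79) = 0.0397565.
ω* = 2/(1+0.0397565) = 1.9235273
Hence ρ(B_{ω*}) = 1.9235273 − 1 = 0.9235273.
ρ_SOR^m ≤ 10^(−3) ⇔ m ≥ 3·ln10/(−ln 0.9235273) = 6.90776/0.0795549 = 86.830; m = ⌈86.830⌉ = 87.

m = 87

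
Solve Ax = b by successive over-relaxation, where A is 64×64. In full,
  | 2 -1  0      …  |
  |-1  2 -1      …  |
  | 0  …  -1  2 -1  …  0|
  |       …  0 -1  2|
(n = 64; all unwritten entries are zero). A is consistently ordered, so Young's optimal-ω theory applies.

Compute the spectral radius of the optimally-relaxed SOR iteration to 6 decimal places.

ρ_SOR = 0.907826

½·tridiag(1,0,1) at n=64: λ_k = cos(kπ/65); max |λ| at k=1 ⇒ ρ_J = cos(π/65) ≈ 0.998832.
root = sin(π/65) = 0.0483134  (since 1−cos² = sin²).
Then 2/(1+√(1−ρ_J²)) = 2/(1+0.0483134); ω* = 2/1.0483134 = 1.907826.
ρ(B_{ω*}) = ω*−1 = 0.907826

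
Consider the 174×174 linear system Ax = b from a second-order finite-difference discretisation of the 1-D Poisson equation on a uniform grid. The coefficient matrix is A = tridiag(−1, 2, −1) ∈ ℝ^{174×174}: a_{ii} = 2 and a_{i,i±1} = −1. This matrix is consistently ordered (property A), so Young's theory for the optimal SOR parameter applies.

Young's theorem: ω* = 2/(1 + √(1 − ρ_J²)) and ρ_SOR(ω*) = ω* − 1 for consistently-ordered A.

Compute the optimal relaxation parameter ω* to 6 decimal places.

spectrum of D⁻¹(L+U) = {cos(kπ/175) : 1≤k≤174}; ρ_J = cos(π/175) = 0.999839.
√(1−ρ_J²) = |sin(π/175)| = 0.0179510
[ω*] 2 ÷ (1 + 0.0179510) = 2 ÷ 1.0179510 = 1.964731.
ρ_SOR = ω* − 1 ≈ 0.964731.

ω* = 1.964731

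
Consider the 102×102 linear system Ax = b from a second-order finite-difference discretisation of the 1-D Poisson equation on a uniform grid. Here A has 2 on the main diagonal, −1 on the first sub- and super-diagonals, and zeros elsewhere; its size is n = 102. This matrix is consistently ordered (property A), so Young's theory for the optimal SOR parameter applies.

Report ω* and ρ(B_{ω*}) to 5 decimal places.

B_J for the 102×102 system has eigenvalues cos(kπ/103); ρ_J = cos(π/103) = 0.99953.
root = sin(π/103) = 0.030496  (since 1−cos² = sin²).
So ω* = 2/1.030496 = 1.94081 (Young).
At ω = 1.94081 every |λ(B_ω)| = ω−1, so ρ_SOR = 0.94081.

ω* = 1.94081, ρ_SOR = 0.94081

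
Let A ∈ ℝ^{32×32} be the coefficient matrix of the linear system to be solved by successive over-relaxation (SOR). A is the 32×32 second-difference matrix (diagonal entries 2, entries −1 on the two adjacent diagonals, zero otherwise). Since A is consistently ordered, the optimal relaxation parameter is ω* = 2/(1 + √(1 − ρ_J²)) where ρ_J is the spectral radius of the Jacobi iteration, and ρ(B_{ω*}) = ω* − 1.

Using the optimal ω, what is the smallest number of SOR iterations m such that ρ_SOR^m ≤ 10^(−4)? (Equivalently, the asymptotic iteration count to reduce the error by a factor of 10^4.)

With n=32, ρ(Jacobi) = cos(π/33) = 0.9954719.
√(1−ρ_J²) = |sin(π/33)| = 0.0950560
ω* = 2 / (1 + 0.0950560) = 2 / 1.0950560 ≈ 1.8263906.
[ρ_SOR] ω* − 1 = 0.8263906.
For 4 digits: m = 4·ln10 / (−ln 0.8263906) = 9.21034/0.190688 = 48.301; round up → m = 49.

m = 49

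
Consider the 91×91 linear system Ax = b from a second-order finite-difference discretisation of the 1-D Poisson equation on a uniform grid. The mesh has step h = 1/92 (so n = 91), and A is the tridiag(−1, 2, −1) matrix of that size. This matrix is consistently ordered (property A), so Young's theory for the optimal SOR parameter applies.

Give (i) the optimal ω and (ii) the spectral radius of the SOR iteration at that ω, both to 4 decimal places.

ω* = 1.9340, ρ_SOR = 0.9340

spectrum of D⁻¹(L+U) = {cos(kπ/92) : 1≤k≤91}; ρ_J = cos(π/92) = 0.9994.
√(1 − cos²(π/92)) = sin(π/92) ≈ 0.03414.
ω* = 2/(1 + 0.03414) = 2/1.03414 = 1.9340.
Hence ρ(B_{ω*}) = 1.9340 − 1 = 0.9340.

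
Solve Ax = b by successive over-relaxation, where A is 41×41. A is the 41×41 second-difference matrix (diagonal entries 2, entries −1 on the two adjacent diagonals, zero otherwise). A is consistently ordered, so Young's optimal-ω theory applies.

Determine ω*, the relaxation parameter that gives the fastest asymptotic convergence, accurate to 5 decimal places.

ω* = 1.86093

n=41: λ(B_J) = 1 − λ(A)/2 = cos(kπ/42); k=1 gives ρ_J = 0.99720.
√(1−ρ_J²) simplifies to sin(π/42) = 0.074730.
Young: ω* = 2/(1+√(1−ρ_J²)) = 2/(1+0.074730) = 2/1.074730 = 1.86093.
Hence ρ(B_{ω*}) = 1.86093 − 1 = 0.86093.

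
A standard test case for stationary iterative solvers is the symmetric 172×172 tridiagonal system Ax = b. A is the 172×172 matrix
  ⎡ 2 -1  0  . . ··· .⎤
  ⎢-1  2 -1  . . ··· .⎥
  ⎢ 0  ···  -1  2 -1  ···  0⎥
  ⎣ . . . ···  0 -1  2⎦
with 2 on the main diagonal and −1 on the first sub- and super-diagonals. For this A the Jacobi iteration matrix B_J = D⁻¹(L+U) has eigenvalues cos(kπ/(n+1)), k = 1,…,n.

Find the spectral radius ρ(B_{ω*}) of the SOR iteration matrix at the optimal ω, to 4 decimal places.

ρ_SOR = 0.9643

With n=172, ρ(Jacobi) = cos(π/173) = 0.9998.
1 − cos²(π/173) = sin²(π/173) ⇒ √(1−ρ_J²) = sin(π/173) = 0.01816.
Young: ω* = 2/(1+√(1−ρ_J²)) = 2/(1+0.01816) = 2/1.01816 = 1.9643.
ρ(B_{ω*}) = ω*−1 = 0.9643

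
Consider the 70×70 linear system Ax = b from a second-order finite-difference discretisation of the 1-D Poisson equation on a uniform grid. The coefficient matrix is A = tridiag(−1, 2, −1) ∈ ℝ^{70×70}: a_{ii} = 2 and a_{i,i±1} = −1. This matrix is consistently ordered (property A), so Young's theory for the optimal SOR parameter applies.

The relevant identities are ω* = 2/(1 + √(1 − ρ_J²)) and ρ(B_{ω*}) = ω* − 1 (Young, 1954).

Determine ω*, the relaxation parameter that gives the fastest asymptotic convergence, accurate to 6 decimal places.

ω* = 1.915281

B_J for the 70×70 system has eigenvalues cos(kπ/71); ρ_J = cos(π/71) = 0.999021.
√(1−ρ_J²) = |sin(π/71)| = 0.0442333
So ω* = 2/1.0442333 = 1.915281 (Young).
and ρ(B_{ω*}) = 1.915281 − 1 = 0.915281.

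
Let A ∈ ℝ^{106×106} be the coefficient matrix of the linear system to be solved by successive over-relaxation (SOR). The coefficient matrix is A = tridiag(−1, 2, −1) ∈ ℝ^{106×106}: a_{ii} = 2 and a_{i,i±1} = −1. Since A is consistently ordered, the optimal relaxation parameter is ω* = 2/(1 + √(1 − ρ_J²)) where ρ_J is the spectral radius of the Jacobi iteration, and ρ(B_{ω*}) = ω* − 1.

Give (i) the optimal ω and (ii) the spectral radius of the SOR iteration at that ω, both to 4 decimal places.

ω* = 1.9430, ρ_SOR = 0.9430

B_J for the 106×106 system has eigenvalues cos(kπ/107); ρ_J = cos(π/107) = 0.9996.
root = sin(π/107) = 0.02936  (since 1−cos² = sin²).
So ω* = 2/1.02936 = 1.9430 (Young).
and ρ(B_{ω*}) = 1.9430 − 1 = 0.9430.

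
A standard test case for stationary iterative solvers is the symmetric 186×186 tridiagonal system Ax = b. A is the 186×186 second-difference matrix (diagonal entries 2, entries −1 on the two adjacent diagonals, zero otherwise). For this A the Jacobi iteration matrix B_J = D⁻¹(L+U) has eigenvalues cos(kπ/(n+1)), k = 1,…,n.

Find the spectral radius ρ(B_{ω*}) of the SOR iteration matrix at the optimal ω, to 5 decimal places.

½·tridiag(1,0,1) at n=186: λ_k = cos(kπ/187); max |λ| at k=1 ⇒ ρ_J = cos(π/187) ≈ 0.99986.
√(1−ρ_J²) = |sin(π/187)| = 0.016799
[ω*] 2 ÷ (1 + 0.016799) = 2 ÷ 1.016799 = 1.96696.
ρ_SOR = ω* − 1 ≈ 0.96696.

ρ_SOR = 0.96696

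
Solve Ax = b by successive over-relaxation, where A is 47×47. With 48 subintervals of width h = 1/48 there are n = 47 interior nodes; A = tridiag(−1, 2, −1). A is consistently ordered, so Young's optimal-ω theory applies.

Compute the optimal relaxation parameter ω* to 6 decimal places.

ω* = 1.877224

B_J for the 47×47 system has eigenvalues cos(kπ/48); ρ_J = cos(π/48) = 0.997859.
1 − cos²(π/48) = sin²(π/48) ⇒ √(1−ρ_J²) = sin(π/48) = 0.0654031.
Then 2/(1+√(1−ρ_J²)) = 2/(1+0.0654031); ω* = 2/1.0654031 = 1.877224.
Hence ρ(B_{ω*}) = 1.877224 − 1 = 0.877224.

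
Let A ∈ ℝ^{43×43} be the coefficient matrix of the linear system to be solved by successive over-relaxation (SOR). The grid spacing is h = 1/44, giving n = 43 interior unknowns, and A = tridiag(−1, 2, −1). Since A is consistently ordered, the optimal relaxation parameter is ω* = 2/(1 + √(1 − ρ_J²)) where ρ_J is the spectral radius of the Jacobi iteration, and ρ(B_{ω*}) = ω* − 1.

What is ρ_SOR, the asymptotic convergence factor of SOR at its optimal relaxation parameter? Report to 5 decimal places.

B_J for the 43×43 system has eigenvalues cos(kπ/44); ρ_J = cos(π/44) = 0.99745.
root = sin(π/44) = 0.071339  (since 1−cos² = sin²).
So ω* = 2/1.071339 = 1.86682 (Young).
ρ(B_{ω*}) = ω*−1 = 0.86682

ρ_SOR = 0.86682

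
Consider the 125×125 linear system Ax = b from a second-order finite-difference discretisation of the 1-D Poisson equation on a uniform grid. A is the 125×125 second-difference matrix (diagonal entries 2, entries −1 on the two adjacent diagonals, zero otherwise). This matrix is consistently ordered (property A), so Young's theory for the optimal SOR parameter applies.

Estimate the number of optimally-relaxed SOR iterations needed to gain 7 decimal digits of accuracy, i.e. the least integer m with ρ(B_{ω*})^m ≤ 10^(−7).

m = 324

With n=125, ρ(Jacobi) = cos(π/126) = 0.9996892.
√(1 − cos²(π/126)) = sin(π/126) ≈ 0.0249307.
ω* = 2 / (1 + 0.0249307) = 2 / 1.0249307 ≈ 1.9513514.
ρ_SOR = ω* − 1 ≈ 0.9513514.
Need (0.9513514)^m ≤ 10^(−7): m ≥ 7·ln10/|ln 0.9513514| = 16.1181/0.0498718 = 323.191 ⇒ m = 324.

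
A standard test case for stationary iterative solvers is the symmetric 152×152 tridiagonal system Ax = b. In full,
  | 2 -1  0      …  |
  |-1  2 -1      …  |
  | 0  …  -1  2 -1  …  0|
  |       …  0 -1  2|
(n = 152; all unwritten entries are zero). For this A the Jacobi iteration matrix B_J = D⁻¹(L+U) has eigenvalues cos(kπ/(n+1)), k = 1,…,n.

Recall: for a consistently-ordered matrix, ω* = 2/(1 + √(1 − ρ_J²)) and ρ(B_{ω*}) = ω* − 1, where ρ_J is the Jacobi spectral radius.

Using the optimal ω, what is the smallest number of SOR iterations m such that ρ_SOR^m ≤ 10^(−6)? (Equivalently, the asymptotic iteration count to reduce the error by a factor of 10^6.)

m = 337

B_J for the 152×152 system has eigenvalues cos(kπ/153); ρ_J = cos(π/153) = 0.9997892.
√(1−ρ_J²) = |sin(π/153)| = 0.0205318
So ω* = 2/1.0205318 = 1.9597625 (Young).
At ω = 1.9597625 every |λ(B_ω)| = ω−1, so ρ_SOR = 0.9597625.
6·ln10 = 13.8155; −ln(0.9597625) = 0.0410694; m = ⌈13.8155/0.0410694⌉ = ⌈336.394⌉ = 337.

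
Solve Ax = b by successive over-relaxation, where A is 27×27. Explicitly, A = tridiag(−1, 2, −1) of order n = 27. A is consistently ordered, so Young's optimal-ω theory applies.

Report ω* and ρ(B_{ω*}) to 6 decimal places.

ω* = 1.798619, ρ_SOR = 0.798619

[ρ_J] n=27: ρ(B_J) = cos(π/(n+1)) = cos(π/28) = 0.993712.
1 − cos²(π/28) = sin²(π/28) ⇒ √(1−ρ_J²) = sin(π/28) = 0.1119645.
ω* = 2/(1 + 0.1119645) = 2/1.1119645 = 1.798619.
At ω = 1.798619 every |λ(B_ω)| = ω−1, so ρ_SOR = 0.798619.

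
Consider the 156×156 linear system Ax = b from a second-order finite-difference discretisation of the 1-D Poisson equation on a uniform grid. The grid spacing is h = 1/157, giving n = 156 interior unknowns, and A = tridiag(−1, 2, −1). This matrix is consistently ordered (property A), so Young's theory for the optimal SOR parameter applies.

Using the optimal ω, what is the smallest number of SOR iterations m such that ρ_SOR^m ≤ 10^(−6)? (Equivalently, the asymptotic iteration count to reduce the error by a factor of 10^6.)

m = 346

[ρ_J] n=156: ρ(B_J) = cos(π/(n+1)) = cos(π/157) = 0.9997998.
1 − cos²(π/157) = sin²(π/157) ⇒ √(1−ρ_J²) = sin(π/157) = 0.0200088.
[ω*] 2 ÷ (1 + 0.0200088) = 2 ÷ 1.0200088 = 1.9607674.
and ρ(B_{ω*}) = 1.9607674 − 1 = 0.9607674.
For 6 digits: m = 6·ln10 / (−ln 0.9607674) = 13.8155/0.0400229 = 345.190; round up → m = 346.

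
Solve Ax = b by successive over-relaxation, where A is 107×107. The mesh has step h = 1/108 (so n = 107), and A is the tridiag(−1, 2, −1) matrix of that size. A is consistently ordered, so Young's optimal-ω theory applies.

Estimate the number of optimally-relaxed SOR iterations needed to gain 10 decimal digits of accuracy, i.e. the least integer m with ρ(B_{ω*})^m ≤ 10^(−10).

m = 396

B_J for the 107×107 system has eigenvalues cos(kπ/108); ρ_J = cos(π/108) = 0.9995770.
√(1−ρ_J²) = |sin(π/108)| = 0.0290847
Young: ω* = 2/(1+√(1−ρ_J²)) = 2/(1+0.0290847) = 2/1.0290847 = 1.9434746.
ρ(B_{ω*}) = ω*−1 = 0.9434746
For 10 digits: m = 10·ln10 / (−ln 0.9434746) = 23.0259/0.0581858 = 395.731; round up → m = 396.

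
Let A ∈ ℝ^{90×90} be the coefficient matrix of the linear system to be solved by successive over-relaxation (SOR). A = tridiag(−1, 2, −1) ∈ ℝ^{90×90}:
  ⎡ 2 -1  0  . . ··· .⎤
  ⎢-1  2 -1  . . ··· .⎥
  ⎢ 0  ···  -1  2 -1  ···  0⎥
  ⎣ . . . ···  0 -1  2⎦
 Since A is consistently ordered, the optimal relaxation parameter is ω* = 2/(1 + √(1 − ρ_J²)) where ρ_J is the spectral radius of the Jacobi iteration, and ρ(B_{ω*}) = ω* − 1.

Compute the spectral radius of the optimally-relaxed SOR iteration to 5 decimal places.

½·tridiag(1,0,1) at n=90: λ_k = cos(kπ/91); max |λ| at k=1 ⇒ ρ_J = cos(π/91) ≈ 0.99940.
√(1 − cos²(π/91)) = sin(π/91) ≈ 0.034516.
[ω*] 2 ÷ (1 + 0.034516) = 2 ÷ 1.034516 = 1.93327.
ρ_SOR = ω* − 1 = 1.93327 − 1 = 0.93327.

ρ_SOR = 0.93327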